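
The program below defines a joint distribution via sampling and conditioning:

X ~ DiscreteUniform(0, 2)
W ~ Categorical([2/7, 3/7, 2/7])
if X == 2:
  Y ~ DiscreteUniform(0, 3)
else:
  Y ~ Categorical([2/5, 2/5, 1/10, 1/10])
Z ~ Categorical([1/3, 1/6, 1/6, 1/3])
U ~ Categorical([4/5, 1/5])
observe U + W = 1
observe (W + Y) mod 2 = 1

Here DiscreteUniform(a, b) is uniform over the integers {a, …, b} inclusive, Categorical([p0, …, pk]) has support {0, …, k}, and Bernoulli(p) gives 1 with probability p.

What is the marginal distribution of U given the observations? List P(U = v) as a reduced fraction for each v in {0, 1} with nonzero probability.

Enumerate traces; 48 have nonzero weight after conditioning:
  (X=0, W=0, Y=1, Z=0, U=1) weight 4/1575
  (X=0, W=0, Y=1, Z=1, U=1) weight 2/1575
  (X=0, W=0, Y=1, Z=2, U=1) weight 2/1575
  (X=0, W=0, Y=1, Z=3, U=1) weight 4/1575
  (X=0, W=0, Y=3, Z=0, U=1) weight 1/1575
  (X=0, W=0, Y=3, Z=1, U=1) weight 1/3150
  (X=0, W=0, Y=3, Z=2, U=1) weight 1/3150
  (X=0, W=0, Y=3, Z=3, U=1) weight 1/1575
  (X=0, W=1, Y=0, Z=0, U=0) weight 8/525
  … 39 more
Group by U:
  weight(U=0) = 6/35
  weight(U=1) = 1/35
Total weight = 6/35 + 1/35 = 1/5
P(U=0 | obs) = 6/35 / 1/5 = 6/7
P(U=1 | obs) = 1/35 / 1/5 = 1/7

P(U=0) = 6/7, P(U=1) = 1/7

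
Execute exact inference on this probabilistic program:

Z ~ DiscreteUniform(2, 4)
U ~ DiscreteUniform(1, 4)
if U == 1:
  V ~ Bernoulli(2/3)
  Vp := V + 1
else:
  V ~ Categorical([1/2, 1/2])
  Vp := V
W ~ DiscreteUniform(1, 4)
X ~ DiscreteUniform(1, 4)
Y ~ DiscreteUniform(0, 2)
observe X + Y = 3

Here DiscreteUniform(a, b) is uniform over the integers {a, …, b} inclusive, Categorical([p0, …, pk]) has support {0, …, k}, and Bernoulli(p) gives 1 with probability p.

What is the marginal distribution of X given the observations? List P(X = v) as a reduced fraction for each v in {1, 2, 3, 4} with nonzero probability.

Enumerate traces; 288 have nonzero weight after conditioning:
  (Z=2, U=1, V=0, W=1, X=1, Y=2) weight 1/1728
  (Z=2, U=1, V=0, W=1, X=2, Y=1) weight 1/1728
  (Z=2, U=1, V=0, W=1, X=3, Y=0) weight 1/1728
  (Z=2, U=1, V=0, W=2, X=1, Y=2) weight 1/1728
  (Z=2, U=1, V=0, W=2, X=2, Y=1) weight 1/1728
  (Z=2, U=1, V=0, W=2, X=3, Y=0) weight 1/1728
  (Z=2, U=1, V=0, W=3, X=1, Y=2) weight 1/1728
  (Z=2, U=1, V=0, W=3, X=2, Y=1) weight 1/1728
  … 280 more
Group by X:
  weight(X=1) = 1/12
  weight(X=2) = 1/12
  weight(X=3) = 1/12
Total weight = 1/12 + 1/12 + 1/12 = 1/4
P(X=1 | obs) = 1/12 / 1/4 = 1/3
P(X=2 | obs) = 1/12 / 1/4 = 1/3
P(X=3 | obs) = 1/12 / 1/4 = 1/3

P(X=1) = 1/3, P(X=2) = 1/3, P(X=3) = 1/3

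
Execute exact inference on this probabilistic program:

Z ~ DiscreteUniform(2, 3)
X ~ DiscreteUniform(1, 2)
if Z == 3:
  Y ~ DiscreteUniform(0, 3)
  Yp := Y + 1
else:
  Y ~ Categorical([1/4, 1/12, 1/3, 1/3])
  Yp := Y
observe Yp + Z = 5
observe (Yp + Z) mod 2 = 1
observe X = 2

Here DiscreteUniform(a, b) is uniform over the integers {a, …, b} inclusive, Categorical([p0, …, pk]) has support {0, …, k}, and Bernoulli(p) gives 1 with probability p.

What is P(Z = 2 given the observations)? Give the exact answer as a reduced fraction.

P(Z = 2 | obs) = 4/7

Enumerate traces; 2 have nonzero weight after conditioning:
  (Z=2, X=2, Y=3) weight 1/12
  (Z=3, X=2, Y=1) weight 1/16
Group by Z:
  weight(Z=2) = 1/12
  weight(Z=3) = 1/16
Total weight = 1/12 + 1/16 = 7/48
P(Z=2 | obs) = 1/12 / 7/48 = 4/7
P(Z=3 | obs) = 1/16 / 7/48 = 3/7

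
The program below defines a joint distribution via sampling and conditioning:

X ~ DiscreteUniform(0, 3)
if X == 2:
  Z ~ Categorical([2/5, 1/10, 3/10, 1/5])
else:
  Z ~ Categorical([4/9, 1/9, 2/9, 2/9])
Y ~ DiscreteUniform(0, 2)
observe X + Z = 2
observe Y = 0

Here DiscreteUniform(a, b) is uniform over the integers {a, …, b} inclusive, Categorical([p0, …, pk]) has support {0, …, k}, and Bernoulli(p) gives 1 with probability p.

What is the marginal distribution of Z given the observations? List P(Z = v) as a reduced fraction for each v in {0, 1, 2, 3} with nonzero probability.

Enumerate traces; 3 have nonzero weight after conditioning:
  (X=0, Z=2, Y=0) weight 1/54
  (X=1, Z=1, Y=0) weight 1/108
  (X=2, Z=0, Y=0) weight 1/30
Group by Z:
  weight(Z=0) = 1/30
  weight(Z=1) = 1/108
  weight(Z=2) = 1/54
Total weight = 1/30 + 1/108 + 1/54 = 11/180
P(Z=0 | obs) = 1/30 / 11/180 = 6/11
P(Z=1 | obs) = 1/108 / 11/180 = 5/33
P(Z=2 | obs) = 1/54 / 11/180 = 10/33

P(Z=0) = 6/11, P(Z=1) = 5/33, P(Z=2) = 10/33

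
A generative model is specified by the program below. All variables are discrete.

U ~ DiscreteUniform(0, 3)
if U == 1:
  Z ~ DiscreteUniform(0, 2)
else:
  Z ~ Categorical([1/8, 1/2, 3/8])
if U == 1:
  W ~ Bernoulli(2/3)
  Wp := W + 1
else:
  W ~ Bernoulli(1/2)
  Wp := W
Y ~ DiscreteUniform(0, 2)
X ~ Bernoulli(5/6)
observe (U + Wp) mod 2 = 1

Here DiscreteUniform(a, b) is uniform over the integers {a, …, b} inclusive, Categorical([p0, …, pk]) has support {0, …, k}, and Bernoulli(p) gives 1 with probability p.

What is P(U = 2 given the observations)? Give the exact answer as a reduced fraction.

P(U = 2 | obs) = 3/13

Enumerate traces; 72 have nonzero weight after conditioning:
  (U=0, Z=0, W=1, Y=0, X=0) weight 1/1152
  (U=0, Z=0, W=1, Y=0, X=1) weight 5/1152
  (U=0, Z=0, W=1, Y=1, X=0) weight 1/1152
  (U=0, Z=0, W=1, Y=1, X=1) weight 5/1152
  (U=0, Z=0, W=1, Y=2, X=0) weight 1/1152
  (U=0, Z=0, W=1, Y=2, X=1) weight 5/1152
  (U=0, Z=1, W=1, Y=0, X=0) weight 1/288
  (U=0, Z=1, W=1, Y=0, X=1) weight 5/288
  (U=1, Z=0, W=1, Y=0, X=0) weight 1/324
  (U=2, Z=0, W=1, Y=0, X=0) weight 1/1152
  … 62 more
Group by U:
  weight(U=0) = 1/8
  weight(U=1) = 1/6
  weight(U=2) = 1/8
  weight(U=3) = 1/8
Total weight = 1/8 + 1/6 + 1/8 + 1/8 = 13/24
P(U=0 | obs) = 1/8 / 13/24 = 3/13
P(U=1 | obs) = 1/6 / 13/24 = 4/13
P(U=2 | obs) = 1/8 / 13/24 = 3/13
P(U=3 | obs) = 1/8 / 13/24 = 3/13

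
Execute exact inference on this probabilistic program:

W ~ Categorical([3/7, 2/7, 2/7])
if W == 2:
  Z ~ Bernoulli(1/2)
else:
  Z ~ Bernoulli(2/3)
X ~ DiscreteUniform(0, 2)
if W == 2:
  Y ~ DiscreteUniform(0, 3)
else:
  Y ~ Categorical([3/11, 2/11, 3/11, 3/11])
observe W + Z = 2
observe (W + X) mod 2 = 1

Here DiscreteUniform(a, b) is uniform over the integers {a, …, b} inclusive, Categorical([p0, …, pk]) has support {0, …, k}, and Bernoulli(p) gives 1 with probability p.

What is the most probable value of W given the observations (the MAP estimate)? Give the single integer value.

argmax_v P(W = v | obs) = 1

Enumerate traces; 12 have nonzero weight after conditioning:
  (W=1, Z=1, X=0, Y=0) weight 4/231
  (W=1, Z=1, X=0, Y=1) weight 8/693
  (W=1, Z=1, X=0, Y=2) weight 4/231
  (W=1, Z=1, X=0, Y=3) weight 4/231
  (W=1, Z=1, X=2, Y=0) weight 4/231
  (W=1, Z=1, X=2, Y=1) weight 8/693
  (W=1, Z=1, X=2, Y=2) weight 4/231
  (W=1, Z=1, X=2, Y=3) weight 4/231
  (W=2, Z=0, X=1, Y=0) weight 1/84
  … 3 more
Group by W:
  weight(W=1) = 8/63
  weight(W=2) = 1/21
Total weight = 8/63 + 1/21 = 11/63
P(W=1 | obs) = 8/63 / 11/63 = 8/11
P(W=2 | obs) = 1/21 / 11/63 = 3/11
argmax = 1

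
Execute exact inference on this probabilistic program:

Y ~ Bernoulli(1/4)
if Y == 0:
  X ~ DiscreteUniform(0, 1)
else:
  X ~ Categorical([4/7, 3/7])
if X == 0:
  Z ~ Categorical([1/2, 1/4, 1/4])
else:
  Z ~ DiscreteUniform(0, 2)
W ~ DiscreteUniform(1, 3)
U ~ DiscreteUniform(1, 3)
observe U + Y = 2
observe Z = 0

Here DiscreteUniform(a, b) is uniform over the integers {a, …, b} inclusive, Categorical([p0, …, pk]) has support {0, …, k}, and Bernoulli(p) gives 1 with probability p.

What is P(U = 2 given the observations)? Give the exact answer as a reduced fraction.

Enumerate traces; 12 have nonzero weight after conditioning:
  (Y=0, X=0, Z=0, W=1, U=2) weight 1/48
  (Y=0, X=0, Z=0, W=2, U=2) weight 1/48
  (Y=0, X=0, Z=0, W=3, U=2) weight 1/48
  (Y=0, X=1, Z=0, W=1, U=2) weight 1/72
  (Y=0, X=1, Z=0, W=2, U=2) weight 1/72
  (Y=0, X=1, Z=0, W=3, U=2) weight 1/72
  (Y=1, X=0, Z=0, W=1, U=1) weight 1/126
  (Y=1, X=0, Z=0, W=2, U=1) weight 1/126
  … 4 more
Group by U:
  weight(U=1) = 1/28
  weight(U=2) = 5/48
Total weight = 1/28 + 5/48 = 47/336
P(U=1 | obs) = 1/28 / 47/336 = 12/47
P(U=2 | obs) = 5/48 / 47/336 = 35/47

P(U = 2 | obs) = 35/47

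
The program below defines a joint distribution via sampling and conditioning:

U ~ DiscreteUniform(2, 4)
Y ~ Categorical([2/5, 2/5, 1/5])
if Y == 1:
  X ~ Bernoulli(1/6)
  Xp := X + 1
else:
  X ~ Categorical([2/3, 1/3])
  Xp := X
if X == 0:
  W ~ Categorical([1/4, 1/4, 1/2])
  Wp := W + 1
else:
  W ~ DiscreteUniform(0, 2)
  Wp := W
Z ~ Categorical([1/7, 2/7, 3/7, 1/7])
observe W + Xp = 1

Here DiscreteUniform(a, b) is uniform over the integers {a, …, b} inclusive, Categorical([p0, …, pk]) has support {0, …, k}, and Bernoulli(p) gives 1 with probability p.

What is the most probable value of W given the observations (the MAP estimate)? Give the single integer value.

argmax_v P(W = v | obs) = 0

Enumerate traces; 60 have nonzero weight after conditioning:
  (U=2, Y=0, X=0, W=1, Z=0) weight 1/315
  (U=2, Y=0, X=0, W=1, Z=1) weight 2/315
  (U=2, Y=0, X=0, W=1, Z=2) weight 1/105
  (U=2, Y=0, X=0, W=1, Z=3) weight 1/315
  (U=2, Y=0, X=1, W=0, Z=0) weight 2/945
  (U=2, Y=0, X=1, W=0, Z=1) weight 4/945
  (U=2, Y=0, X=1, W=0, Z=2) weight 2/315
  (U=2, Y=0, X=1, W=0, Z=3) weight 2/945
  … 52 more
Group by W:
  weight(W=0) = 3/20
  weight(W=1) = 1/10
Total weight = 3/20 + 1/10 = 1/4
P(W=0 | obs) = 3/20 / 1/4 = 3/5
P(W=1 | obs) = 1/10 / 1/4 = 2/5
argmax = 0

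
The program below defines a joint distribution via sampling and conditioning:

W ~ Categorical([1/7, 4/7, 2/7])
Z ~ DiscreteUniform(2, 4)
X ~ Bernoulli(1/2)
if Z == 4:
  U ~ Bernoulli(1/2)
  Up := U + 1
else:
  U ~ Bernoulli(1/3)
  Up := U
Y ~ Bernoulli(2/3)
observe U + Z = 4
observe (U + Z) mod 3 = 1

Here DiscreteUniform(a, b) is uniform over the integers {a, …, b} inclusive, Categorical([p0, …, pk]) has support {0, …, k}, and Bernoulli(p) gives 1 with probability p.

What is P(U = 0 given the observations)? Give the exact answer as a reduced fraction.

P(U = 0 | obs) = 3/5

Enumerate traces; 24 have nonzero weight after conditioning:
  (W=0, Z=3, X=0, U=1, Y=0) weight 1/378
  (W=0, Z=3, X=0, U=1, Y=1) weight 1/189
  (W=0, Z=3, X=1, U=1, Y=0) weight 1/378
  (W=0, Z=3, X=1, U=1, Y=1) weight 1/189
  (W=0, Z=4, X=0, U=0, Y=0) weight 1/252
  (W=0, Z=4, X=0, U=0, Y=1) weight 1/126
  (W=0, Z=4, X=1, U=0, Y=0) weight 1/252
  (W=0, Z=4, X=1, U=0, Y=1) weight 1/126
  … 16 more
Group by U:
  weight(U=0) = 1/6
  weight(U=1) = 1/9
Total weight = 1/6 + 1/9 = 5/18
P(U=0 | obs) = 1/6 / 5/18 = 3/5
P(U=1 | obs) = 1/9 / 5/18 = 2/5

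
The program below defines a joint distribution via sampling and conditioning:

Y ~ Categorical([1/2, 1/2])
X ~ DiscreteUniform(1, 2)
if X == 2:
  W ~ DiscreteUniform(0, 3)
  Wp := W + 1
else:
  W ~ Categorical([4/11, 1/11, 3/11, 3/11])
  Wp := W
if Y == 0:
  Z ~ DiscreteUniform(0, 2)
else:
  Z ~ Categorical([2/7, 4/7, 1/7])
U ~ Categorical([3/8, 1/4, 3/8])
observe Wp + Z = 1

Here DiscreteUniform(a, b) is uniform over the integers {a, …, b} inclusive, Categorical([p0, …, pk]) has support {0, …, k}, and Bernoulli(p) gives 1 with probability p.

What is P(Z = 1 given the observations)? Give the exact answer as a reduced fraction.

Enumerate traces; 18 have nonzero weight after conditioning:
  (Y=0, X=1, W=0, Z=1, U=0) weight 1/88
  (Y=0, X=1, W=0, Z=1, U=1) weight 1/132
  (Y=0, X=1, W=0, Z=1, U=2) weight 1/88
  (Y=0, X=1, W=1, Z=0, U=0) weight 1/352
  (Y=0, X=1, W=1, Z=0, U=1) weight 1/528
  (Y=0, X=1, W=1, Z=0, U=2) weight 1/352
  (Y=0, X=2, W=0, Z=0, U=0) weight 1/128
  (Y=0, X=2, W=0, Z=0, U=1) weight 1/192
  … 10 more
Group by Z:
  weight(Z=0) = 65/1232
  weight(Z=1) = 19/231
Total weight = 65/1232 + 19/231 = 499/3696
P(Z=0 | obs) = 65/1232 / 499/3696 = 195/499
P(Z=1 | obs) = 19/231 / 499/3696 = 304/499

P(Z = 1 | obs) = 304/499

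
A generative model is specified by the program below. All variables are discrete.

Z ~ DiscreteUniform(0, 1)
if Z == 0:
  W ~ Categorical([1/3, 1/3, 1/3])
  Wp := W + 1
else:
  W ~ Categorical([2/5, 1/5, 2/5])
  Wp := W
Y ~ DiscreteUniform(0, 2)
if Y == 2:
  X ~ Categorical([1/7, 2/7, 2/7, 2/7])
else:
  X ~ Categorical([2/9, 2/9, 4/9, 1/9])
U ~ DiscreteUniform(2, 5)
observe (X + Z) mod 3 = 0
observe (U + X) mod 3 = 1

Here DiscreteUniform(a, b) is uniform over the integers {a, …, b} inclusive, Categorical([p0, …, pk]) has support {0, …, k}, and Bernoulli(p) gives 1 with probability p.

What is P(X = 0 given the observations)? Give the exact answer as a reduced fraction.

Enumerate traces; 36 have nonzero weight after conditioning:
  (Z=0, W=0, Y=0, X=0, U=4) weight 1/324
  (Z=0, W=0, Y=0, X=3, U=4) weight 1/648
  (Z=0, W=0, Y=1, X=0, U=4) weight 1/324
  (Z=0, W=0, Y=1, X=3, U=4) weight 1/648
  (Z=0, W=0, Y=2, X=0, U=4) weight 1/504
  (Z=0, W=0, Y=2, X=3, U=4) weight 1/252
  (Z=0, W=1, Y=0, X=0, U=4) weight 1/324
  (Z=0, W=1, Y=0, X=3, U=4) weight 1/648
  (Z=1, W=0, Y=0, X=2, U=2) weight 1/135
  … 27 more
Group by X:
  weight(X=0) = 37/1512
  weight(X=2) = 37/378
  weight(X=3) = 4/189
Total weight = 37/1512 + 37/378 + 4/189 = 31/216
P(X=0 | obs) = 37/1512 / 31/216 = 37/217
P(X=2 | obs) = 37/378 / 31/216 = 148/217
P(X=3 | obs) = 4/189 / 31/216 = 32/217

P(X = 0 | obs) = 37/217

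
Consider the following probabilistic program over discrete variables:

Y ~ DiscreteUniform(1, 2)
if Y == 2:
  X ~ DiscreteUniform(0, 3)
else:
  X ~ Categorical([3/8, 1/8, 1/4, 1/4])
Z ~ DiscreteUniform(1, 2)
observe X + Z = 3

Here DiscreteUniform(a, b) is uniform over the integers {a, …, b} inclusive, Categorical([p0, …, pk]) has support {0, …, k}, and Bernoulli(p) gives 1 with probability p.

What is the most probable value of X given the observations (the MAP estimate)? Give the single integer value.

Enumerate traces; 4 have nonzero weight after conditioning:
  (Y=1, X=1, Z=2) weight 1/32
  (Y=1, X=2, Z=1) weight 1/16
  (Y=2, X=1, Z=2) weight 1/16
  (Y=2, X=2, Z=1) weight 1/16
Group by X:
  weight(X=1) = 3/32
  weight(X=2) = 1/8
Total weight = 3/32 + 1/8 = 7/32
P(X=1 | obs) = 3/32 / 7/32 = 3/7
P(X=2 | obs) = 1/8 / 7/32 = 4/7
argmax = 2

argmax_v P(X = v | obs) = 2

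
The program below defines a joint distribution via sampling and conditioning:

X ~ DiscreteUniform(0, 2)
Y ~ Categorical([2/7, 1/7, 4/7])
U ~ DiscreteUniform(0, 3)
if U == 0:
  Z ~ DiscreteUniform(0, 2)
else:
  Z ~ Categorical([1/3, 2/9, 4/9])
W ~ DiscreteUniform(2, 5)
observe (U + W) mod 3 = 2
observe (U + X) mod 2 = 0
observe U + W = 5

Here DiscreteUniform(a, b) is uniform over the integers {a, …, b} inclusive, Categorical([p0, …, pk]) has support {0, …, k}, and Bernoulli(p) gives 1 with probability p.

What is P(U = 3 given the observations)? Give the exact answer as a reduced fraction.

Enumerate traces; 54 have nonzero weight after conditioning:
  (X=0, Y=0, U=0, Z=0, W=5) weight 1/504
  (X=0, Y=0, U=0, Z=1, W=5) weight 1/504
  (X=0, Y=0, U=0, Z=2, W=5) weight 1/504
  (X=0, Y=0, U=2, Z=0, W=3) weight 1/504
  (X=0, Y=0, U=2, Z=1, W=3) weight 1/756
  (X=0, Y=0, U=2, Z=2, W=3) weight 1/378
  (X=0, Y=1, U=0, Z=0, W=5) weight 1/1008
  (X=0, Y=1, U=0, Z=1, W=5) weight 1/1008
  (X=1, Y=0, U=1, Z=0, W=4) weight 1/504
  (X=1, Y=0, U=3, Z=0, W=2) weight 1/504
  … 44 more
Group by U:
  weight(U=0) = 1/24
  weight(U=1) = 1/48
  weight(U=2) = 1/24
  weight(U=3) = 1/48
Total weight = 1/24 + 1/48 + 1/24 + 1/48 = 1/8
P(U=0 | obs) = 1/24 / 1/8 = 1/3
P(U=1 | obs) = 1/48 / 1/8 = 1/6
P(U=2 | obs) = 1/24 / 1/8 = 1/3
P(U=3 | obs) = 1/48 / 1/8 = 1/6

P(U = 3 | obs) = 1/6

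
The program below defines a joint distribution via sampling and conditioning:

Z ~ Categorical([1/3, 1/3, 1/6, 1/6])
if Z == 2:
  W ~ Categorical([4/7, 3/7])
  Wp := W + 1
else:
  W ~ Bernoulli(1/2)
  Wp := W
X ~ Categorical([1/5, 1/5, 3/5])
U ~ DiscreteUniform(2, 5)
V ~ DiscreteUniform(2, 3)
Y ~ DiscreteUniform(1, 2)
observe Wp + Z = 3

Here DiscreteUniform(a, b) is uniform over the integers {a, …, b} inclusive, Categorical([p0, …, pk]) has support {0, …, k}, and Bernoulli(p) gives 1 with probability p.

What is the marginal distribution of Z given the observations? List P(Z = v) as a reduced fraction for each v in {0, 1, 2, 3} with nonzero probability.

P(Z=2) = 8/15, P(Z=3) = 7/15

Enumerate traces; 96 have nonzero weight after conditioning:
  (Z=2, W=0, X=0, U=2, V=2, Y=1) weight 1/840
  (Z=2, W=0, X=0, U=2, V=2, Y=2) weight 1/840
  (Z=2, W=0, X=0, U=2, V=3, Y=1) weight 1/840
  (Z=2, W=0, X=0, U=2, V=3, Y=2) weight 1/840
  (Z=2, W=0, X=0, U=3, V=2, Y=1) weight 1/840
  (Z=2, W=0, X=0, U=3, V=2, Y=2) weight 1/840
  (Z=2, W=0, X=0, U=3, V=3, Y=1) weight 1/840
  (Z=2, W=0, X=0, U=3, V=3, Y=2) weight 1/840
  (Z=3, W=0, X=0, U=2, V=2, Y=1) weight 1/960
  … 87 more
Group by Z:
  weight(Z=2) = 2/21
  weight(Z=3) = 1/12
Total weight = 2/21 + 1/12 = 5/28
P(Z=2 | obs) = 2/21 / 5/28 = 8/15
P(Z=3 | obs) = 1/12 / 5/28 = 7/15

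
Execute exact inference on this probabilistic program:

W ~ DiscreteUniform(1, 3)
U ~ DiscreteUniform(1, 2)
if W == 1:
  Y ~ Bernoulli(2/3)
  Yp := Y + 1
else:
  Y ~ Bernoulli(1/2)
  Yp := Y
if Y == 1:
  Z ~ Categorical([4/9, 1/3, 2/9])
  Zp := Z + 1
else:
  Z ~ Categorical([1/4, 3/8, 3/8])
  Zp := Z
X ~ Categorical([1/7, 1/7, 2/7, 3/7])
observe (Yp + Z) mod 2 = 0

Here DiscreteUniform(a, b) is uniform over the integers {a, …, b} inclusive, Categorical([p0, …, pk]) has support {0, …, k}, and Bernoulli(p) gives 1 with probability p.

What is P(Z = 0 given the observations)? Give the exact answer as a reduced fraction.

Enumerate traces; 72 have nonzero weight after conditioning:
  (W=1, U=1, Y=0, Z=1, X=0) weight 1/336
  (W=1, U=1, Y=0, Z=1, X=1) weight 1/336
  (W=1, U=1, Y=0, Z=1, X=2) weight 1/168
  (W=1, U=1, Y=0, Z=1, X=3) weight 1/112
  (W=1, U=1, Y=1, Z=0, X=0) weight 4/567
  (W=1, U=1, Y=1, Z=0, X=1) weight 4/567
  (W=1, U=1, Y=1, Z=0, X=2) weight 8/567
  (W=1, U=1, Y=1, Z=0, X=3) weight 4/189
  (W=1, U=1, Y=1, Z=2, X=0) weight 2/567
  … 63 more
Group by Z:
  weight(Z=0) = 59/324
  weight(Z=1) = 11/72
  weight(Z=2) = 113/648
Total weight = 59/324 + 11/72 + 113/648 = 55/108
P(Z=0 | obs) = 59/324 / 55/108 = 59/165
P(Z=1 | obs) = 11/72 / 55/108 = 3/10
P(Z=2 | obs) = 113/648 / 55/108 = 113/330

P(Z = 0 | obs) = 59/165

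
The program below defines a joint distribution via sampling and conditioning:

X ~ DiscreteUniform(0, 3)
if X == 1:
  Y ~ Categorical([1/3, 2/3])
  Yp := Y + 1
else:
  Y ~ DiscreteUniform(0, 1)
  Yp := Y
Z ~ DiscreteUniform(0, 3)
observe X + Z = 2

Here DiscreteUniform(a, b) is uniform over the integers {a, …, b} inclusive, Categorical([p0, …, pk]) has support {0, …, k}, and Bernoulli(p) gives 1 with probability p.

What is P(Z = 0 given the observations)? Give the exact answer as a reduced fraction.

P(Z = 0 | obs) = 1/3

Enumerate traces; 6 have nonzero weight after conditioning:
  (X=0, Y=0, Z=2) weight 1/32
  (X=0, Y=1, Z=2) weight 1/32
  (X=1, Y=0, Z=1) weight 1/48
  (X=1, Y=1, Z=1) weight 1/24
  (X=2, Y=0, Z=0) weight 1/32
  (X=2, Y=1, Z=0) weight 1/32
Group by Z:
  weight(Z=0) = 1/16
  weight(Z=1) = 1/16
  weight(Z=2) = 1/16
Total weight = 1/16 + 1/16 + 1/16 = 3/16
P(Z=0 | obs) = 1/16 / 3/16 = 1/3
P(Z=1 | obs) = 1/16 / 3/16 = 1/3
P(Z=2 | obs) = 1/16 / 3/16 = 1/3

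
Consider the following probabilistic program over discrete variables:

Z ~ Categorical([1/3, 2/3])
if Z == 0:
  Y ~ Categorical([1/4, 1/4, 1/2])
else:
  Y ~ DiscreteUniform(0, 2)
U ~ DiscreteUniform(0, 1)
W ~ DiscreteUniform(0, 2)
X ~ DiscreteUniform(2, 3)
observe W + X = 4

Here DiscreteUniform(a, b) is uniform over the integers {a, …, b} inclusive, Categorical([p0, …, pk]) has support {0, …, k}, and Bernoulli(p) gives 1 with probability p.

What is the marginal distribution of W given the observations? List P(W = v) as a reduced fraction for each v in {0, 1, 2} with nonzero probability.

P(W=1) = 1/2, P(W=2) = 1/2

Enumerate traces; 24 have nonzero weight after conditioning:
  (Z=0, Y=0, U=0, W=1, X=3) weight 1/144
  (Z=0, Y=0, U=0, W=2, X=2) weight 1/144
  (Z=0, Y=0, U=1, W=1, X=3) weight 1/144
  (Z=0, Y=0, U=1, W=2, X=2) weight 1/144
  (Z=0, Y=1, U=0, W=1, X=3) weight 1/144
  (Z=0, Y=1, U=0, W=2, X=2) weight 1/144
  (Z=0, Y=1, U=1, W=1, X=3) weight 1/144
  (Z=0, Y=1, U=1, W=2, X=2) weight 1/144
  … 16 more
Group by W:
  weight(W=1) = 1/6
  weight(W=2) = 1/6
Total weight = 1/6 + 1/6 = 1/3
P(W=1 | obs) = 1/6 / 1/3 = 1/2
P(W=2 | obs) = 1/6 / 1/3 = 1/2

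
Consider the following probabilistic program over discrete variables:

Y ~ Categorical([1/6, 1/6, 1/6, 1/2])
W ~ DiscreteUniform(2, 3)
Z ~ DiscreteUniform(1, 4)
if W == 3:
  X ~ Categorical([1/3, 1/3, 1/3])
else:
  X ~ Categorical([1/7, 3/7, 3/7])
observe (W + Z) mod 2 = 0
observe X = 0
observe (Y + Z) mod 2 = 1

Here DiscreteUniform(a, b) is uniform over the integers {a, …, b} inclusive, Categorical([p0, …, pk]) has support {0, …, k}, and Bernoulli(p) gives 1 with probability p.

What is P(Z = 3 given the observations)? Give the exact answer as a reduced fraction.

Enumerate traces; 8 have nonzero weight after conditioning:
  (Y=0, W=3, Z=1, X=0) weight 1/144
  (Y=0, W=3, Z=3, X=0) weight 1/144
  (Y=1, W=2, Z=2, X=0) weight 1/336
  (Y=1, W=2, Z=4, X=0) weight 1/336
  (Y=2, W=3, Z=1, X=0) weight 1/144
  (Y=2, W=3, Z=3, X=0) weight 1/144
  (Y=3, W=2, Z=2, X=0) weight 1/112
  (Y=3, W=2, Z=4, X=0) weight 1/112
Group by Z:
  weight(Z=1) = 1/72
  weight(Z=2) = 1/84
  weight(Z=3) = 1/72
  weight(Z=4) = 1/84
Total weight = 1/72 + 1/84 + 1/72 + 1/84 = 13/252
P(Z=1 | obs) = 1/72 / 13/252 = 7/26
P(Z=2 | obs) = 1/84 / 13/252 = 3/13
P(Z=3 | obs) = 1/72 / 13/252 = 7/26
P(Z=4 | obs) = 1/84 / 13/252 = 3/13

P(Z = 3 | obs) = 7/26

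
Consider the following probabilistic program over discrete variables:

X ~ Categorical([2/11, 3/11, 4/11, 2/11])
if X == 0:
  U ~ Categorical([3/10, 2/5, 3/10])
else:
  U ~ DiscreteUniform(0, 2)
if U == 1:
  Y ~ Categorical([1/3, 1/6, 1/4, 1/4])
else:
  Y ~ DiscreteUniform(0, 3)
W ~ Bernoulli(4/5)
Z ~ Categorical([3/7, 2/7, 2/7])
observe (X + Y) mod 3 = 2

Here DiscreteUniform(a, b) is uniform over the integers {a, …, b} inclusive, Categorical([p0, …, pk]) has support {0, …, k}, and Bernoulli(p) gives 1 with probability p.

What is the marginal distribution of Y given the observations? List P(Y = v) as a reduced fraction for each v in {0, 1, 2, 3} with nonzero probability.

P(Y=0) = 5/17, P(Y=1) = 3/17, P(Y=2) = 9/34, P(Y=3) = 9/34

Enumerate traces; 90 have nonzero weight after conditioning:
  (X=0, U=0, Y=2, W=0, Z=0) weight 9/7700
  (X=0, U=0, Y=2, W=0, Z=1) weight 3/3850
  (X=0, U=0, Y=2, W=0, Z=2) weight 3/3850
  (X=0, U=0, Y=2, W=1, Z=0) weight 9/1925
  (X=0, U=0, Y=2, W=1, Z=1) weight 6/1925
  (X=0, U=0, Y=2, W=1, Z=2) weight 6/1925
  (X=0, U=1, Y=2, W=0, Z=0) weight 3/1925
  (X=0, U=1, Y=2, W=0, Z=1) weight 2/1925
  (X=1, U=0, Y=1, W=0, Z=0) weight 3/1540
  (X=2, U=0, Y=0, W=0, Z=0) weight 1/385
  … 80 more
Group by Y:
  weight(Y=0) = 10/99
  weight(Y=1) = 2/33
  weight(Y=2) = 1/11
  weight(Y=3) = 1/11
Total weight = 10/99 + 2/33 + 1/11 + 1/11 = 34/99
P(Y=0 | obs) = 10/99 / 34/99 = 5/17
P(Y=1 | obs) = 2/33 / 34/99 = 3/17
P(Y=2 | obs) = 1/11 / 34/99 = 9/34
P(Y=3 | obs) = 1/11 / 34/99 = 9/34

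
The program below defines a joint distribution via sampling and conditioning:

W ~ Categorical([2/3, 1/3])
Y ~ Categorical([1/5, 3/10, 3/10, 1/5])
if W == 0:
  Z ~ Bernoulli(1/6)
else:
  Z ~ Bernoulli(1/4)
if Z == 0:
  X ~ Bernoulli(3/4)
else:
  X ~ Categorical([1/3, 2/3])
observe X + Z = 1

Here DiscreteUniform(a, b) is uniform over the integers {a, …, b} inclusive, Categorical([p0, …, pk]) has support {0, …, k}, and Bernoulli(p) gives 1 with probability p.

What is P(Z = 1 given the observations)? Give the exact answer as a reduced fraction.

P(Z = 1 | obs) = 28/289

Enumerate traces; 16 have nonzero weight after conditioning:
  (W=0, Y=0, Z=0, X=1) weight 1/12
  (W=0, Y=0, Z=1, X=0) weight 1/135
  (W=0, Y=1, Z=0, X=1) weight 1/8
  (W=0, Y=1, Z=1, X=0) weight 1/90
  (W=0, Y=2, Z=0, X=1) weight 1/8
  (W=0, Y=2, Z=1, X=0) weight 1/90
  (W=0, Y=3, Z=0, X=1) weight 1/12
  (W=0, Y=3, Z=1, X=0) weight 1/135
  … 8 more
Group by Z:
  weight(Z=0) = 29/48
  weight(Z=1) = 7/108
Total weight = 29/48 + 7/108 = 289/432
P(Z=0 | obs) = 29/48 / 289/432 = 261/289
P(Z=1 | obs) = 7/108 / 289/432 = 28/289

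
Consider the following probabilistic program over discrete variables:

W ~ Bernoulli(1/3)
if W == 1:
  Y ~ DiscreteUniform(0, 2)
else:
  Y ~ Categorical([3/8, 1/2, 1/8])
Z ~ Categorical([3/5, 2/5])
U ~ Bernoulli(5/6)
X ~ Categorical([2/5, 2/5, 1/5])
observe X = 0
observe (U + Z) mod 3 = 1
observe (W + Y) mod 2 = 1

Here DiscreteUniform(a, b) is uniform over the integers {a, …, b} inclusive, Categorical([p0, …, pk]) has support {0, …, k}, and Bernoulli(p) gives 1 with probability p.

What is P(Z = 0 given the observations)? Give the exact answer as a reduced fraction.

Enumerate traces; 6 have nonzero weight after conditioning:
  (W=0, Y=1, Z=0, U=1, X=0) weight 1/15
  (W=0, Y=1, Z=1, U=0, X=0) weight 2/225
  (W=1, Y=0, Z=0, U=1, X=0) weight 1/45
  (W=1, Y=0, Z=1, U=0, X=0) weight 2/675
  (W=1, Y=2, Z=0, U=1, X=0) weight 1/45
  (W=1, Y=2, Z=1, U=0, X=0) weight 2/675
Group by Z:
  weight(Z=0) = 1/9
  weight(Z=1) = 2/135
Total weight = 1/9 + 2/135 = 17/135
P(Z=0 | obs) = 1/9 / 17/135 = 15/17
P(Z=1 | obs) = 2/135 / 17/135 = 2/17

P(Z = 0 | obs) = 15/17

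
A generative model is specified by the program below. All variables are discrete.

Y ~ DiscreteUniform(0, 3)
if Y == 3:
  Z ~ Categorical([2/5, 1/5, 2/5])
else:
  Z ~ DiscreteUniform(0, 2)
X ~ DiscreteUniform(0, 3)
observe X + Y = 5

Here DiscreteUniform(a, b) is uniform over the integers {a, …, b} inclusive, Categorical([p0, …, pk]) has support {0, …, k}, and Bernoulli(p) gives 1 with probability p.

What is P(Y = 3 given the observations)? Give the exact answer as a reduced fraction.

Enumerate traces; 6 have nonzero weight after conditioning:
  (Y=2, Z=0, X=3) weight 1/48
  (Y=2, Z=1, X=3) weight 1/48
  (Y=2, Z=2, X=3) weight 1/48
  (Y=3, Z=0, X=2) weight 1/40
  (Y=3, Z=1, X=2) weight 1/80
  (Y=3, Z=2, X=2) weight 1/40
Group by Y:
  weight(Y=2) = 1/16
  weight(Y=3) = 1/16
Total weight = 1/16 + 1/16 = 1/8
P(Y=2 | obs) = 1/16 / 1/8 = 1/2
P(Y=3 | obs) = 1/16 / 1/8 = 1/2

P(Y = 3 | obs) = 1/2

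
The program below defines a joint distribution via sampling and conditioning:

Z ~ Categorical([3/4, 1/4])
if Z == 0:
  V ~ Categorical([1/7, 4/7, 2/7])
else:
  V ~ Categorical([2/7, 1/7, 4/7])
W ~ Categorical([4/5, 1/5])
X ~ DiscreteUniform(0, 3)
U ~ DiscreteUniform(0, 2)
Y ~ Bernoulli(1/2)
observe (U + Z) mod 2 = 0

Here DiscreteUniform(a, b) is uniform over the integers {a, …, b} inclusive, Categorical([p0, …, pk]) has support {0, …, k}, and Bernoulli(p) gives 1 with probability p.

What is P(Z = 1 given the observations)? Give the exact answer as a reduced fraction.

P(Z = 1 | obs) = 1/7

Enumerate traces; 144 have nonzero weight after conditioning:
  (Z=0, V=0, W=0, X=0, U=0, Y=0) weight 1/280
  (Z=0, V=0, W=0, X=0, U=0, Y=1) weight 1/280
  (Z=0, V=0, W=0, X=0, U=2, Y=0) weight 1/280
  (Z=0, V=0, W=0, X=0, U=2, Y=1) weight 1/280
  (Z=0, V=0, W=0, X=1, U=0, Y=0) weight 1/280
  (Z=0, V=0, W=0, X=1, U=0, Y=1) weight 1/280
  (Z=0, V=0, W=0, X=1, U=2, Y=0) weight 1/280
  (Z=0, V=0, W=0, X=1, U=2, Y=1) weight 1/280
  (Z=1, V=0, W=0, X=0, U=1, Y=0) weight 1/420
  … 135 more
Group by Z:
  weight(Z=0) = 1/2
  weight(Z=1) = 1/12
Total weight = 1/2 + 1/12 = 7/12
P(Z=0 | obs) = 1/2 / 7/12 = 6/7
P(Z=1 | obs) = 1/12 / 7/12 = 1/7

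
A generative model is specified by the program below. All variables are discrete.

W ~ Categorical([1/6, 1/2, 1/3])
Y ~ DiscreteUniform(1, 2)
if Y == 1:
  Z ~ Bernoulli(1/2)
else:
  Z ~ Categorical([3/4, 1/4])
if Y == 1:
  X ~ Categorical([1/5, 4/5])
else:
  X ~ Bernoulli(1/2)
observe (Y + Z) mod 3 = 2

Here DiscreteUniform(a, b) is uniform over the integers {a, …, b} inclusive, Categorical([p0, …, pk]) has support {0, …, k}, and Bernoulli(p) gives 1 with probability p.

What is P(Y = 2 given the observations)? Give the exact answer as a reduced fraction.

P(Y = 2 | obs) = 3/5

Enumerate traces; 12 have nonzero weight after conditioning:
  (W=0, Y=1, Z=1, X=0) weight 1/120
  (W=0, Y=1, Z=1, X=1) weight 1/30
  (W=0, Y=2, Z=0, X=0) weight 1/32
  (W=0, Y=2, Z=0, X=1) weight 1/32
  (W=1, Y=1, Z=1, X=0) weight 1/40
  (W=1, Y=1, Z=1, X=1) weight 1/10
  (W=1, Y=2, Z=0, X=0) weight 3/32
  (W=1, Y=2, Z=0, X=1) weight 3/32
  … 4 more
Group by Y:
  weight(Y=1) = 1/4
  weight(Y=2) = 3/8
Total weight = 1/4 + 3/8 = 5/8
P(Y=1 | obs) = 1/4 / 5/8 = 2/5
P(Y=2 | obs) = 3/8 / 5/8 = 3/5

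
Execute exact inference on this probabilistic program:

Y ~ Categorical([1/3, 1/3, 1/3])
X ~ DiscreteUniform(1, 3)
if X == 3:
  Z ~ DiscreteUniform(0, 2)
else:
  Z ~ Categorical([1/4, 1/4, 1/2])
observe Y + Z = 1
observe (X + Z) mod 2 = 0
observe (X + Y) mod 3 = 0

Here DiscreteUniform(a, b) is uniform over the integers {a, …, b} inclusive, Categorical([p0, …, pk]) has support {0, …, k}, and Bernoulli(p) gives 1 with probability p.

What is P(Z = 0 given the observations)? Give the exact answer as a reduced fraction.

Enumerate traces; 2 have nonzero weight after conditioning:
  (Y=0, X=3, Z=1) weight 1/27
  (Y=1, X=2, Z=0) weight 1/36
Group by Z:
  weight(Z=0) = 1/36
  weight(Z=1) = 1/27
Total weight = 1/36 + 1/27 = 7/108
P(Z=0 | obs) = 1/36 / 7/108 = 3/7
P(Z=1 | obs) = 1/27 / 7/108 = 4/7

P(Z = 0 | obs) = 3/7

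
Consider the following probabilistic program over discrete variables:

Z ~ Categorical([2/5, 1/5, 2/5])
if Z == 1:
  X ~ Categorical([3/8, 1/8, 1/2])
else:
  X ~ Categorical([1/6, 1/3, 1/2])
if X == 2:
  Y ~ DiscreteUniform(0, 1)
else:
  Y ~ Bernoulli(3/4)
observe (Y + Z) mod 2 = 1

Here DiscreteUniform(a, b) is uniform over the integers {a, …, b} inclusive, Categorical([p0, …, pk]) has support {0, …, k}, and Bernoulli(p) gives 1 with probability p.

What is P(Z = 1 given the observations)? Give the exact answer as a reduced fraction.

Enumerate traces; 9 have nonzero weight after conditioning:
  (Z=0, X=0, Y=1) weight 1/20
  (Z=0, X=1, Y=1) weight 1/10
  (Z=0, X=2, Y=1) weight 1/10
  (Z=1, X=0, Y=0) weight 3/160
  (Z=1, X=1, Y=0) weight 1/160
  (Z=1, X=2, Y=0) weight 1/20
  (Z=2, X=0, Y=1) weight 1/20
  (Z=2, X=1, Y=1) weight 1/10
  … 1 more
Group by Z:
  weight(Z=0) = 1/4
  weight(Z=1) = 3/40
  weight(Z=2) = 1/4
Total weight = 1/4 + 3/40 + 1/4 = 23/40
P(Z=0 | obs) = 1/4 / 23/40 = 10/23
P(Z=1 | obs) = 3/40 / 23/40 = 3/23
P(Z=2 | obs) = 1/4 / 23/40 = 10/23

P(Z = 1 | obs) = 3/23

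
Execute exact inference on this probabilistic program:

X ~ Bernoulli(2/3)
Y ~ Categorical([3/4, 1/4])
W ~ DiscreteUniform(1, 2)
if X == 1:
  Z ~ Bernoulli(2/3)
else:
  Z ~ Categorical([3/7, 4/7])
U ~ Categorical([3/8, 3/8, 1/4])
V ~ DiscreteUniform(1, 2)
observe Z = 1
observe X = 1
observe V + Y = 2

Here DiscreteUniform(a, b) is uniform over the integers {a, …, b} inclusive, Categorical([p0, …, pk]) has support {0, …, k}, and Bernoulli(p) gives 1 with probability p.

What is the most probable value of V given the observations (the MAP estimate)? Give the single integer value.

Enumerate traces; 12 have nonzero weight after conditioning:
  (X=1, Y=0, W=1, Z=1, U=0, V=2) weight 1/32
  (X=1, Y=0, W=1, Z=1, U=1, V=2) weight 1/32
  (X=1, Y=0, W=1, Z=1, U=2, V=2) weight 1/48
  (X=1, Y=0, W=2, Z=1, U=0, V=2) weight 1/32
  (X=1, Y=0, W=2, Z=1, U=1, V=2) weight 1/32
  (X=1, Y=0, W=2, Z=1, U=2, V=2) weight 1/48
  (X=1, Y=1, W=1, Z=1, U=0, V=1) weight 1/96
  (X=1, Y=1, W=1, Z=1, U=1, V=1) weight 1/96
  … 4 more
Group by V:
  weight(V=1) = 1/18
  weight(V=2) = 1/6
Total weight = 1/18 + 1/6 = 2/9
P(V=1 | obs) = 1/18 / 2/9 = 1/4
P(V=2 | obs) = 1/6 / 2/9 = 3/4
argmax = 2

argmax_v P(V = v | obs) = 2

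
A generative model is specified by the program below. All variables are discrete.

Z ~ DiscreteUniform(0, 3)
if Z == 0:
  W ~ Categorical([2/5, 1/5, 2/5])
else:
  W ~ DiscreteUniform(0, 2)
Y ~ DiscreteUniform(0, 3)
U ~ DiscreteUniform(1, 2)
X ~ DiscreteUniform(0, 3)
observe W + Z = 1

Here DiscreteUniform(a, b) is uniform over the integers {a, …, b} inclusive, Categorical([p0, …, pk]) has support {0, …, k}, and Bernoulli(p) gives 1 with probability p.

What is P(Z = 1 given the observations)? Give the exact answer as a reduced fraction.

P(Z = 1 | obs) = 5/8

Enumerate traces; 64 have nonzero weight after conditioning:
  (Z=0, W=1, Y=0, U=1, X=0) weight 1/640
  (Z=0, W=1, Y=0, U=1, X=1) weight 1/640
  (Z=0, W=1, Y=0, U=1, X=2) weight 1/640
  (Z=0, W=1, Y=0, U=1, X=3) weight 1/640
  (Z=0, W=1, Y=0, U=2, X=0) weight 1/640
  (Z=0, W=1, Y=0, U=2, X=1) weight 1/640
  (Z=0, W=1, Y=0, U=2, X=2) weight 1/640
  (Z=0, W=1, Y=0, U=2, X=3) weight 1/640
  (Z=1, W=0, Y=0, U=1, X=0) weight 1/384
  … 55 more
Group by Z:
  weight(Z=0) = 1/20
  weight(Z=1) = 1/12
Total weight = 1/20 + 1/12 = 2/15
P(Z=0 | obs) = 1/20 / 2/15 = 3/8
P(Z=1 | obs) = 1/12 / 2/15 = 5/8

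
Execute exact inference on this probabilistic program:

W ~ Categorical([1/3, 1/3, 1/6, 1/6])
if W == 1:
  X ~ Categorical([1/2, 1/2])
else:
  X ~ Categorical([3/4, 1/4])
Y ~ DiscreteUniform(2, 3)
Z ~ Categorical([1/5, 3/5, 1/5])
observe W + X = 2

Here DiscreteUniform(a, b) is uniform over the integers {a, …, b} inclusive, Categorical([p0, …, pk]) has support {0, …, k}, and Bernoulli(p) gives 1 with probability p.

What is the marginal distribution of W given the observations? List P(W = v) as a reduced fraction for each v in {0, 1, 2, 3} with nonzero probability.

P(W=1) = 4/7, P(W=2) = 3/7

Enumerate traces; 12 have nonzero weight after conditioning:
  (W=1, X=1, Y=2, Z=0) weight 1/60
  (W=1, X=1, Y=2, Z=1) weight 1/20
  (W=1, X=1, Y=2, Z=2) weight 1/60
  (W=1, X=1, Y=3, Z=0) weight 1/60
  (W=1, X=1, Y=3, Z=1) weight 1/20
  (W=1, X=1, Y=3, Z=2) weight 1/60
  (W=2, X=0, Y=2, Z=0) weight 1/80
  (W=2, X=0, Y=2, Z=1) weight 3/80
  … 4 more
Group by W:
  weight(W=1) = 1/6
  weight(W=2) = 1/8
Total weight = 1/6 + 1/8 = 7/24
P(W=1 | obs) = 1/6 / 7/24 = 4/7
P(W=2 | obs) = 1/8 / 7/24 = 3/7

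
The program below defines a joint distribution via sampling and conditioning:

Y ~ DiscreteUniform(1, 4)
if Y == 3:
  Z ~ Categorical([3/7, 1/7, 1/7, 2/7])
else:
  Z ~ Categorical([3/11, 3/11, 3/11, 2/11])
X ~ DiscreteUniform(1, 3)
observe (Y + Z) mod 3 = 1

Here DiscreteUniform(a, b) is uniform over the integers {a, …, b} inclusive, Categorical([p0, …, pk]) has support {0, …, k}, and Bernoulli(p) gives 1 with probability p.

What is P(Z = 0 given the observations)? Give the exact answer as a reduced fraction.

P(Z = 0 | obs) = 7/17

Enumerate traces; 18 have nonzero weight after conditioning:
  (Y=1, Z=0, X=1) weight 1/44
  (Y=1, Z=0, X=2) weight 1/44
  (Y=1, Z=0, X=3) weight 1/44
  (Y=1, Z=3, X=1) weight 1/66
  (Y=1, Z=3, X=2) weight 1/66
  (Y=1, Z=3, X=3) weight 1/66
  (Y=2, Z=2, X=1) weight 1/44
  (Y=2, Z=2, X=2) weight 1/44
  (Y=3, Z=1, X=1) weight 1/84
  … 9 more
Group by Z:
  weight(Z=0) = 3/22
  weight(Z=1) = 1/28
  weight(Z=2) = 3/44
  weight(Z=3) = 1/11
Total weight = 3/22 + 1/28 + 3/44 + 1/11 = 51/154
P(Z=0 | obs) = 3/22 / 51/154 = 7/17
P(Z=1 | obs) = 1/28 / 51/154 = 11/102
P(Z=2 | obs) = 3/44 / 51/154 = 7/34
P(Z=3 | obs) = 1/11 / 51/154 = 14/51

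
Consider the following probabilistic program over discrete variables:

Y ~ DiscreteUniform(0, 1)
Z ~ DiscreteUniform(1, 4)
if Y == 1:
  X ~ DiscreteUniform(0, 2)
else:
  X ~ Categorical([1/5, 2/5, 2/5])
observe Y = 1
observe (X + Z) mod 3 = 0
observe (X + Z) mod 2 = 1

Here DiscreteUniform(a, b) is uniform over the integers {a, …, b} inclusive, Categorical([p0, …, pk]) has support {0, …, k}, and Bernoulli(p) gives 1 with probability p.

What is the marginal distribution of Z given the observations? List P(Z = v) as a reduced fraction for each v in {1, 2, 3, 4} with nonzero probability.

Enumerate traces; 3 have nonzero weight after conditioning:
  (Y=1, Z=1, X=2) weight 1/24
  (Y=1, Z=2, X=1) weight 1/24
  (Y=1, Z=3, X=0) weight 1/24
Group by Z:
  weight(Z=1) = 1/24
  weight(Z=2) = 1/24
  weight(Z=3) = 1/24
Total weight = 1/24 + 1/24 + 1/24 = 1/8
P(Z=1 | obs) = 1/24 / 1/8 = 1/3
P(Z=2 | obs) = 1/24 / 1/8 = 1/3
P(Z=3 | obs) = 1/24 / 1/8 = 1/3

P(Z=1) = 1/3, P(Z=2) = 1/3, P(Z=3) = 1/3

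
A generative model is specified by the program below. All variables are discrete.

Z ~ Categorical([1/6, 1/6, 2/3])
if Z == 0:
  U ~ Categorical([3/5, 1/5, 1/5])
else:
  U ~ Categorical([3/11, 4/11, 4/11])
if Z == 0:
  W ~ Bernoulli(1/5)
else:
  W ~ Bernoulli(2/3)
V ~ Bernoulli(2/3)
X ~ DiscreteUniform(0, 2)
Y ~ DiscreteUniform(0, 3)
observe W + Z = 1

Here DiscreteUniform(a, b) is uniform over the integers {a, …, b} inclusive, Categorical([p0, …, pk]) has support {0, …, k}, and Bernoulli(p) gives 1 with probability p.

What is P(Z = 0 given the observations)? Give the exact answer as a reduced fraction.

Enumerate traces; 144 have nonzero weight after conditioning:
  (Z=0, U=0, W=1, V=0, X=0, Y=0) weight 1/1800
  (Z=0, U=0, W=1, V=0, X=0, Y=1) weight 1/1800
  (Z=0, U=0, W=1, V=0, X=0, Y=2) weight 1/1800
  (Z=0, U=0, W=1, V=0, X=0, Y=3) weight 1/1800
  (Z=0, U=0, W=1, V=0, X=1, Y=0) weight 1/1800
  (Z=0, U=0, W=1, V=0, X=1, Y=1) weight 1/1800
  (Z=0, U=0, W=1, V=0, X=1, Y=2) weight 1/1800
  (Z=0, U=0, W=1, V=0, X=1, Y=3) weight 1/1800
  (Z=1, U=0, W=0, V=0, X=0, Y=0) weight 1/2376
  … 135 more
Group by Z:
  weight(Z=0) = 1/30
  weight(Z=1) = 1/18
Total weight = 1/30 + 1/18 = 4/45
P(Z=0 | obs) = 1/30 / 4/45 = 3/8
P(Z=1 | obs) = 1/18 / 4/45 = 5/8

P(Z = 0 | obs) = 3/8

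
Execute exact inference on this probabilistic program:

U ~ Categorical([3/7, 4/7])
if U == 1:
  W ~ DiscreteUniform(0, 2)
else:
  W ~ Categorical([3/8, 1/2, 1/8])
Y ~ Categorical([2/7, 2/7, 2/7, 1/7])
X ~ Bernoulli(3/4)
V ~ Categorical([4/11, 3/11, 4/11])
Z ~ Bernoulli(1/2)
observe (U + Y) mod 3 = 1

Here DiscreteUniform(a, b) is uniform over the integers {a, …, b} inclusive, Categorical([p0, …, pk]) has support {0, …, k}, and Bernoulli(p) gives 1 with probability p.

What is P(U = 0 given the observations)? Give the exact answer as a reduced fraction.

Enumerate traces; 108 have nonzero weight after conditioning:
  (U=0, W=0, Y=1, X=0, V=0, Z=0) weight 9/4312
  (U=0, W=0, Y=1, X=0, V=0, Z=1) weight 9/4312
  (U=0, W=0, Y=1, X=0, V=1, Z=0) weight 27/17248
  (U=0, W=0, Y=1, X=0, V=1, Z=1) weight 27/17248
  (U=0, W=0, Y=1, X=0, V=2, Z=0) weight 9/4312
  (U=0, W=0, Y=1, X=0, V=2, Z=1) weight 9/4312
  (U=0, W=0, Y=1, X=1, V=0, Z=0) weight 27/4312
  (U=0, W=0, Y=1, X=1, V=0, Z=1) weight 27/4312
  (U=1, W=0, Y=0, X=0, V=0, Z=0) weight 4/1617
  … 99 more
Group by U:
  weight(U=0) = 6/49
  weight(U=1) = 12/49
Total weight = 6/49 + 12/49 = 18/49
P(U=0 | obs) = 6/49 / 18/49 = 1/3
P(U=1 | obs) = 12/49 / 18/49 = 2/3

P(U = 0 | obs) = 1/3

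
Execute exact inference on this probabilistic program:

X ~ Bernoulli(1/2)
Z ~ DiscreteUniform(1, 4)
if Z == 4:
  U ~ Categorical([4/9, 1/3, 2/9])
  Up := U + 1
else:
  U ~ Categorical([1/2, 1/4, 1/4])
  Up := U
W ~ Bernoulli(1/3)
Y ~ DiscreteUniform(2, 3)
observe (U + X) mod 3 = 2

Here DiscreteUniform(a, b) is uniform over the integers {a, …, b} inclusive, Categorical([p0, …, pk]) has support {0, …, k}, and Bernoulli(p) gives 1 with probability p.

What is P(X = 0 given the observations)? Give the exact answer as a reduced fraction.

Enumerate traces; 32 have nonzero weight after conditioning:
  (X=0, Z=1, U=2, W=0, Y=2) weight 1/96
  (X=0, Z=1, U=2, W=0, Y=3) weight 1/96
  (X=0, Z=1, U=2, W=1, Y=2) weight 1/192
  (X=0, Z=1, U=2, W=1, Y=3) weight 1/192
  (X=0, Z=2, U=2, W=0, Y=2) weight 1/96
  (X=0, Z=2, U=2, W=0, Y=3) weight 1/96
  (X=0, Z=2, U=2, W=1, Y=2) weight 1/192
  (X=0, Z=2, U=2, W=1, Y=3) weight 1/192
  (X=1, Z=1, U=1, W=0, Y=2) weight 1/96
  … 23 more
Group by X:
  weight(X=0) = 35/288
  weight(X=1) = 13/96
Total weight = 35/288 + 13/96 = 37/144
P(X=0 | obs) = 35/288 / 37/144 = 35/74
P(X=1 | obs) = 13/96 / 37/144 = 39/74

P(X = 0 | obs) = 35/74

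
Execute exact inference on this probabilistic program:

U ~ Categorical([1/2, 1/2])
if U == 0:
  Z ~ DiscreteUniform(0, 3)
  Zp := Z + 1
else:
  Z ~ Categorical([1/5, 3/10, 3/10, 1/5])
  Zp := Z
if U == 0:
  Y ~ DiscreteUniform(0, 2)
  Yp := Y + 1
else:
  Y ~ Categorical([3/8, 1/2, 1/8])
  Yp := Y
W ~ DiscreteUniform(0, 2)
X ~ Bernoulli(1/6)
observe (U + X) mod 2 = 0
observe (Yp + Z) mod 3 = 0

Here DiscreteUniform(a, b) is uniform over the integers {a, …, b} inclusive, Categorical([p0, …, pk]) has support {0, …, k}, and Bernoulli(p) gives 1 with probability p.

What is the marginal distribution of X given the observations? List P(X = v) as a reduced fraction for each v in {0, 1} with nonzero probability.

P(X=0) = 400/481, P(X=1) = 81/481

Enumerate traces; 24 have nonzero weight after conditioning:
  (U=0, Z=0, Y=2, W=0, X=0) weight 5/432
  (U=0, Z=0, Y=2, W=1, X=0) weight 5/432
  (U=0, Z=0, Y=2, W=2, X=0) weight 5/432
  (U=0, Z=1, Y=1, W=0, X=0) weight 5/432
  (U=0, Z=1, Y=1, W=1, X=0) weight 5/432
  (U=0, Z=1, Y=1, W=2, X=0) weight 5/432
  (U=0, Z=2, Y=0, W=0, X=0) weight 5/432
  (U=0, Z=2, Y=0, W=1, X=0) weight 5/432
  (U=1, Z=0, Y=0, W=0, X=1) weight 1/480
  … 15 more
Group by X:
  weight(X=0) = 5/36
  weight(X=1) = 9/320
Total weight = 5/36 + 9/320 = 481/2880
P(X=0 | obs) = 5/36 / 481/2880 = 400/481
P(X=1 | obs) = 9/320 / 481/2880 = 81/481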